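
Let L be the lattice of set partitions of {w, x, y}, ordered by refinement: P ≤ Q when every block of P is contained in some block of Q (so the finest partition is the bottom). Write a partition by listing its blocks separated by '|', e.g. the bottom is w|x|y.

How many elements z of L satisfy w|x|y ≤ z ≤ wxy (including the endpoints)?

5

The interval [w|x|y, wxy] = {wxy, wx|y, wy|x, w|xy, w|x|y}, which has 5 elements.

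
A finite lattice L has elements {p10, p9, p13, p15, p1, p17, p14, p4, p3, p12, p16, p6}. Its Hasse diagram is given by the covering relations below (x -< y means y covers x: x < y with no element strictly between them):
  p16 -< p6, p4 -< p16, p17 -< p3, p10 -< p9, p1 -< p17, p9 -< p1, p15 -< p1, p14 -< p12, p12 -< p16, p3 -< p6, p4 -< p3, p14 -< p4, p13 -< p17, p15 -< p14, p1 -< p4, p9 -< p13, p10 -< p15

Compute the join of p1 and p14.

p4

Common upper bounds of {p1, p14}: p16, p3, p4, p6.
The least among these is p4.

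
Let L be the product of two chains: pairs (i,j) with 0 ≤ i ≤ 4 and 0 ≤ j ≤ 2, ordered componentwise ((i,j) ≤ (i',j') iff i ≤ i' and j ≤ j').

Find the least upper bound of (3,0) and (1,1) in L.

(3,1)

Common upper bounds of {(3,0), (1,1)}: (3,1), (3,2), (4,1), (4,2).
The least among these is (3,1).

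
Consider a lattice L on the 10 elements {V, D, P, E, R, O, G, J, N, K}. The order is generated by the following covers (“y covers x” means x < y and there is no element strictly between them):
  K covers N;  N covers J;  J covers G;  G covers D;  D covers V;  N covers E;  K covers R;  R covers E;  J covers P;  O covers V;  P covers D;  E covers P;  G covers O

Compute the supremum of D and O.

Common upper bounds of {D, O}: G, J, K, N.
The least among these is G.

G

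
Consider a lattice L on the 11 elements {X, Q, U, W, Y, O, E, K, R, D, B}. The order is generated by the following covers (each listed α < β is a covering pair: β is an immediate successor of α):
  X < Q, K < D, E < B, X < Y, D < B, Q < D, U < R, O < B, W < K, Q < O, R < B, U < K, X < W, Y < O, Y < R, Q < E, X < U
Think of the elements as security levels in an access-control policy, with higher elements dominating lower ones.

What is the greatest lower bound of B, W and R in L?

X

Common lower bounds of {B, W, R}: X.
The greatest among these is X.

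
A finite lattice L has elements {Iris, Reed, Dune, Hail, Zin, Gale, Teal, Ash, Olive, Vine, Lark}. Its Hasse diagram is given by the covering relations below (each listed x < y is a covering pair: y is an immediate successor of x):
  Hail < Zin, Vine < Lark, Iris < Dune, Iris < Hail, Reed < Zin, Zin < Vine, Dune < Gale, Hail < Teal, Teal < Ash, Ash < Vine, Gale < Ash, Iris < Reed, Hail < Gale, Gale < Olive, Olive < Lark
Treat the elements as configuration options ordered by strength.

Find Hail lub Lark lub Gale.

Common upper bounds of {Hail, Lark, Gale}: Lark.
The least among these is Lark.

Lark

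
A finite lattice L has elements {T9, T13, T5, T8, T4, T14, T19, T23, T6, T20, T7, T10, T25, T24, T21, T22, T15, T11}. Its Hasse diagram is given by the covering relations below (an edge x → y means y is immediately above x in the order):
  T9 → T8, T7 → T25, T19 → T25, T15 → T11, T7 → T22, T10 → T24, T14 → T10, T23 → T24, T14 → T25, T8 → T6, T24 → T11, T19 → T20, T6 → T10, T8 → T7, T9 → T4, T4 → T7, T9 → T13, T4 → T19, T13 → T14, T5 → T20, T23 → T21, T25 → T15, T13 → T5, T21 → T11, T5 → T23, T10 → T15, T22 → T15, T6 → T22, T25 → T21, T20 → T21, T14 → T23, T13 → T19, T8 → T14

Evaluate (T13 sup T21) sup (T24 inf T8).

T21

T13 ∨ T21 = T21
T24 ∧ T8 = T8
T21 ∨ T8 = T21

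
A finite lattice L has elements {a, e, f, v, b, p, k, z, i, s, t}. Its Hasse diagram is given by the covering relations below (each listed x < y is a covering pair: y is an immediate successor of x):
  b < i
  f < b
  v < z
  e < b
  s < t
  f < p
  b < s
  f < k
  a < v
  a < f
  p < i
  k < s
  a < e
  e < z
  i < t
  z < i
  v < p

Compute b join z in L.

i

b ∨ z = i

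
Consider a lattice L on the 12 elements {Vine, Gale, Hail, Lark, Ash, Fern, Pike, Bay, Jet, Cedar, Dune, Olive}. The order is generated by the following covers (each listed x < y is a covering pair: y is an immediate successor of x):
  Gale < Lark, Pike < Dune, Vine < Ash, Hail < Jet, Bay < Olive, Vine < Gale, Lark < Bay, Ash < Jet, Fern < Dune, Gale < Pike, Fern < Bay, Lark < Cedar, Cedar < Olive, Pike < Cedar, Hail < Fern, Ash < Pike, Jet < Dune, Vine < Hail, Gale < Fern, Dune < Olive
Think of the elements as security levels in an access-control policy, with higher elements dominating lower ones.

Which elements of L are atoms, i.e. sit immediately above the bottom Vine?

Ash, Gale, Hail

The atoms are exactly the elements that cover Vine: Ash, Gale, Hail.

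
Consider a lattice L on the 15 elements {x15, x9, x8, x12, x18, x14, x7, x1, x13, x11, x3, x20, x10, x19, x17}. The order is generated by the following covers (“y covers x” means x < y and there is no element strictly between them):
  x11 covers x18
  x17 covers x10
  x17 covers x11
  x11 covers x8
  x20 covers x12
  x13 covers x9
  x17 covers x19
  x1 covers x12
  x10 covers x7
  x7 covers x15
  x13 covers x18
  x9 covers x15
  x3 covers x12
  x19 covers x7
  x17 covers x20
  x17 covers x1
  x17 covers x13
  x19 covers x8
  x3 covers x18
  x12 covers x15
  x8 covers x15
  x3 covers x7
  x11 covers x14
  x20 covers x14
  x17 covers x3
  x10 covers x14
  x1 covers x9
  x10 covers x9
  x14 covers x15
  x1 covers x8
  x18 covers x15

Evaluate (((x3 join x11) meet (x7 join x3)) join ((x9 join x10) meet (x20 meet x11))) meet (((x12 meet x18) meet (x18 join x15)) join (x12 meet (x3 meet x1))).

x12

x3 ∨ x11 = x17
x7 ∨ x3 = x3
x17 ∧ x3 = x3
x9 ∨ x10 = x10
x20 ∧ x11 = x14
x10 ∧ x14 = x14
x3 ∨ x14 = x17
x12 ∧ x18 = x15
x18 ∨ x15 = x18
x15 ∧ x18 = x15
x3 ∧ x1 = x12
x12 ∧ x12 = x12
x15 ∨ x12 = x12
x17 ∧ x12 = x12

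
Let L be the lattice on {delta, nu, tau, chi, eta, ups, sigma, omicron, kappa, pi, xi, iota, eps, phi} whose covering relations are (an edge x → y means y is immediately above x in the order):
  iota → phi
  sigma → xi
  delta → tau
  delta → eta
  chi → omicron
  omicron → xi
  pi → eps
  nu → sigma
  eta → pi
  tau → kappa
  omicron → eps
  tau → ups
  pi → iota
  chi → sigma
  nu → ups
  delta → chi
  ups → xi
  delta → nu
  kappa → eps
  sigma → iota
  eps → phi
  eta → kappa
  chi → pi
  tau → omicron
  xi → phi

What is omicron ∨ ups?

Common upper bounds of {omicron, ups}: phi, xi.
The least among these is xi.

xi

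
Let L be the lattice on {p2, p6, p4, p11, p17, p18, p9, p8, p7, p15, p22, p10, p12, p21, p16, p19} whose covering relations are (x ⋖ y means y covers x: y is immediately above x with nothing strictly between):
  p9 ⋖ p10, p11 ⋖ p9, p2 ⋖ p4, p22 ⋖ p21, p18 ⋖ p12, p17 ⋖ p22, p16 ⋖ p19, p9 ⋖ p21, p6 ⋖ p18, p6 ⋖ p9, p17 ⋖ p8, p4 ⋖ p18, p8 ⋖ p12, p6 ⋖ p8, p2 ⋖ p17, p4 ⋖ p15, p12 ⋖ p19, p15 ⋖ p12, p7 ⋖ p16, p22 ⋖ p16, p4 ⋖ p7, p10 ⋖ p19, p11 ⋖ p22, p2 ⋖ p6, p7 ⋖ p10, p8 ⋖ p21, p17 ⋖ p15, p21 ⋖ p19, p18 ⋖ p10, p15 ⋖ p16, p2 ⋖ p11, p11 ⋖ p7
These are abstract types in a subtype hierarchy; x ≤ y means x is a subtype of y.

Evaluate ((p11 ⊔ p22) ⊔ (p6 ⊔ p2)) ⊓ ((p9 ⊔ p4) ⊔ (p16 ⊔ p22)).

p21

p11 ∨ p22 = p22
p6 ∨ p2 = p6
p22 ∨ p6 = p21
p9 ∨ p4 = p10
p16 ∨ p22 = p16
p10 ∨ p16 = p19
p21 ∧ p19 = p21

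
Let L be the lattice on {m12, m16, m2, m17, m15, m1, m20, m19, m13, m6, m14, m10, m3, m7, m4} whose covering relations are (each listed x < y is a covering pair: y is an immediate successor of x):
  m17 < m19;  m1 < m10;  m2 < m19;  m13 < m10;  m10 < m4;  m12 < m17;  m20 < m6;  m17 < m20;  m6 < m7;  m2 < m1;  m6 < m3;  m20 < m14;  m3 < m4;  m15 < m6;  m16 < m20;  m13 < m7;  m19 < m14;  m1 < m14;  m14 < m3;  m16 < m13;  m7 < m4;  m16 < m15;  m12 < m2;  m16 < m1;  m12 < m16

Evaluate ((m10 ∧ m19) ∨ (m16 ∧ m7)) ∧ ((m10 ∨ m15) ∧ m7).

m16

m10 ∧ m19 = m2
m16 ∧ m7 = m16
m2 ∨ m16 = m1
m10 ∨ m15 = m4
m4 ∧ m7 = m7
m1 ∧ m7 = m16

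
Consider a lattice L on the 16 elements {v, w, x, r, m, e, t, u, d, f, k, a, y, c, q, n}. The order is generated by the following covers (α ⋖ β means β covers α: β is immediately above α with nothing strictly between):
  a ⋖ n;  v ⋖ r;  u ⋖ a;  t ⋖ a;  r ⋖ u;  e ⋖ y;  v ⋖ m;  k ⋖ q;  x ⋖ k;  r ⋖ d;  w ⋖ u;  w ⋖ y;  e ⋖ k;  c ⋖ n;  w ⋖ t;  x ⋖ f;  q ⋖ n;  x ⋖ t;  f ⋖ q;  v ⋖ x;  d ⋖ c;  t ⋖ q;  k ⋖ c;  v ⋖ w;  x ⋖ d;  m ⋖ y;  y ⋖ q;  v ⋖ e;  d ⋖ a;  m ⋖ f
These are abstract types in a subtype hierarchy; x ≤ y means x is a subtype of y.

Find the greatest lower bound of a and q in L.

Common lower bounds of {a, q}: t, v, w, x.
The greatest among these is t.

t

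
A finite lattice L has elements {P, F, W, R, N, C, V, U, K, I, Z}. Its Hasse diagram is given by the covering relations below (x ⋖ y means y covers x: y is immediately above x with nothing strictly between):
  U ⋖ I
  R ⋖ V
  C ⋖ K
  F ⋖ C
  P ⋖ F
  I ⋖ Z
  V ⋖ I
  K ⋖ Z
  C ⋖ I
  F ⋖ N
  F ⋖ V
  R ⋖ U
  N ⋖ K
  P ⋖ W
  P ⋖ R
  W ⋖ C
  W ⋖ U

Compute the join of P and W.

Common upper bounds of {P, W}: C, I, K, U, W, Z.
The least among these is W.

W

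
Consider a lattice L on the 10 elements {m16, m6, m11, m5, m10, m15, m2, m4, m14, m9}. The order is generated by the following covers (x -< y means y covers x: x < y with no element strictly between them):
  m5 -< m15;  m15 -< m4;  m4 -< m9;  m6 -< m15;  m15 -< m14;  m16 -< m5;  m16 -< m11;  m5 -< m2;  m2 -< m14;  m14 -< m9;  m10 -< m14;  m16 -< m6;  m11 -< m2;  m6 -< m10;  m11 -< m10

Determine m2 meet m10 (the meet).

m11

Common lower bounds of {m2, m10}: m11, m16.
The greatest among these is m11.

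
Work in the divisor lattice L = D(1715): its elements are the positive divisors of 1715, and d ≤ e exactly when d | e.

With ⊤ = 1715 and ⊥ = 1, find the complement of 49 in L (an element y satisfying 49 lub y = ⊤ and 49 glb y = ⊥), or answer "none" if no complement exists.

For every candidate y, either 49 ∨ y ≠ 1715 or 49 ∧ y ≠ 1; no complement exists.

none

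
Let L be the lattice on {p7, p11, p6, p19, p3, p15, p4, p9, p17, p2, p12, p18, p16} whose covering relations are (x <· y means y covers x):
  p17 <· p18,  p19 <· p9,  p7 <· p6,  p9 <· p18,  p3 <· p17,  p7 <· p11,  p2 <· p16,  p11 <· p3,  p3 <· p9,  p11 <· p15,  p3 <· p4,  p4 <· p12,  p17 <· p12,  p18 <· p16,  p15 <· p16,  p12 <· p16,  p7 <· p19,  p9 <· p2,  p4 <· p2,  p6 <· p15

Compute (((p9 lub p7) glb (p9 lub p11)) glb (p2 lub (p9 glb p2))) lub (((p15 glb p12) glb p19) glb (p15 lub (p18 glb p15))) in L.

p9

p9 ∨ p7 = p9
p9 ∨ p11 = p9
p9 ∧ p9 = p9
p9 ∧ p2 = p9
p2 ∨ p9 = p2
p9 ∧ p2 = p9
p15 ∧ p12 = p11
p11 ∧ p19 = p7
p18 ∧ p15 = p11
p15 ∨ p11 = p15
p7 ∧ p15 = p7
p9 ∨ p7 = p9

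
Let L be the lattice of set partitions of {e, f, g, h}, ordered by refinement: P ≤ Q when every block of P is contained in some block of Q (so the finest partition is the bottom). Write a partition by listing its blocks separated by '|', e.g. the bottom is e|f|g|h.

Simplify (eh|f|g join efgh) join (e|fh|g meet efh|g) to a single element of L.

efgh

eh|f|g ∨ efgh = efgh
e|fh|g ∧ efh|g = e|fh|g
efgh ∨ e|fh|g = efgh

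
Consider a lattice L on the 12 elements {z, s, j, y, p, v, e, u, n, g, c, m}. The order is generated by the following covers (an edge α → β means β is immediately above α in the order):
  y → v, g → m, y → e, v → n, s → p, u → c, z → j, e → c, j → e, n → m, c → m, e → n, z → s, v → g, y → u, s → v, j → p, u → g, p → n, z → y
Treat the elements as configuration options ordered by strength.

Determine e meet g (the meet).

Common lower bounds of {e, g}: y, z.
The greatest among these is y.

y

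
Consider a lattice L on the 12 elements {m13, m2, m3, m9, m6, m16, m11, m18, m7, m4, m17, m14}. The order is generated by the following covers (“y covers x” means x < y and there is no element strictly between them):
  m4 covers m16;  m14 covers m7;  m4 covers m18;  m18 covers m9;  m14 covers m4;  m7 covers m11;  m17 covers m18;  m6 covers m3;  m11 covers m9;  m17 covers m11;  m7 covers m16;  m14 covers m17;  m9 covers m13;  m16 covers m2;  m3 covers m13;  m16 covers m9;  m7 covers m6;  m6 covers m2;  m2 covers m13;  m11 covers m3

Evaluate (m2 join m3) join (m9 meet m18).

m7

m2 ∨ m3 = m6
m9 ∧ m18 = m9
m6 ∨ m9 = m7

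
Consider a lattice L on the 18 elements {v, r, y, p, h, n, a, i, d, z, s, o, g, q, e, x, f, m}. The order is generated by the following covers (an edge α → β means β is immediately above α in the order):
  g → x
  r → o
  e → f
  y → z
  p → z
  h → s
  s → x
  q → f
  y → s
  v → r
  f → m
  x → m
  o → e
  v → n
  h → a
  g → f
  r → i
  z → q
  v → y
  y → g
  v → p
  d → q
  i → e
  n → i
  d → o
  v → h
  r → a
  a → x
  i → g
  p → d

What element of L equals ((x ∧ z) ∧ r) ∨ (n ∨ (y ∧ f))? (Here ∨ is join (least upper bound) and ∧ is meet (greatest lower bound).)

x ∧ z = y
y ∧ r = v
y ∧ f = y
n ∨ y = g
v ∨ g = g

g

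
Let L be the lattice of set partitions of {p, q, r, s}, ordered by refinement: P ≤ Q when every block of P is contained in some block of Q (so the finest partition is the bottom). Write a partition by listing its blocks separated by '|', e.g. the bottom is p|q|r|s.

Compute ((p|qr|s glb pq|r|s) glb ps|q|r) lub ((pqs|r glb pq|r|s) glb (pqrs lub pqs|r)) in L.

pq|r|s

p|qr|s ∧ pq|r|s = p|q|r|s
p|q|r|s ∧ ps|q|r = p|q|r|s
pqs|r ∧ pq|r|s = pq|r|s
pqrs ∨ pqs|r = pqrs
pq|r|s ∧ pqrs = pq|r|s
p|q|r|s ∨ pq|r|s = pq|r|s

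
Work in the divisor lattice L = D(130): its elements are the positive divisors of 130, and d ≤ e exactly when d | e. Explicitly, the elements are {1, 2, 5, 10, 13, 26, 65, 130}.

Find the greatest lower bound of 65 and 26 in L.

In the divisibility order, the meet is the greatest common divisor: gcd(65, 26) = 13.

13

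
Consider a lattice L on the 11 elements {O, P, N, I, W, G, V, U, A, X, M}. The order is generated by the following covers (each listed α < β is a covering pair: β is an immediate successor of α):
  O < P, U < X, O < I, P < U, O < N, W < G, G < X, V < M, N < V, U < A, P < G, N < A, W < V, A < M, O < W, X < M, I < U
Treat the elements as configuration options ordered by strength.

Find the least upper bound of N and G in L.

Common upper bounds of {N, G}: M.
The least among these is M.

M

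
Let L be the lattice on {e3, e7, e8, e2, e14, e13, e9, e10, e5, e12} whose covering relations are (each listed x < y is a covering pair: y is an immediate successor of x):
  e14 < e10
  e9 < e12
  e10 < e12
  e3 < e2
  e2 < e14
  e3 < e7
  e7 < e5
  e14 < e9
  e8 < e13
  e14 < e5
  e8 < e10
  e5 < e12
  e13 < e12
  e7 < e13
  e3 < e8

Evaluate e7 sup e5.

e7 ∨ e5 = e5

e5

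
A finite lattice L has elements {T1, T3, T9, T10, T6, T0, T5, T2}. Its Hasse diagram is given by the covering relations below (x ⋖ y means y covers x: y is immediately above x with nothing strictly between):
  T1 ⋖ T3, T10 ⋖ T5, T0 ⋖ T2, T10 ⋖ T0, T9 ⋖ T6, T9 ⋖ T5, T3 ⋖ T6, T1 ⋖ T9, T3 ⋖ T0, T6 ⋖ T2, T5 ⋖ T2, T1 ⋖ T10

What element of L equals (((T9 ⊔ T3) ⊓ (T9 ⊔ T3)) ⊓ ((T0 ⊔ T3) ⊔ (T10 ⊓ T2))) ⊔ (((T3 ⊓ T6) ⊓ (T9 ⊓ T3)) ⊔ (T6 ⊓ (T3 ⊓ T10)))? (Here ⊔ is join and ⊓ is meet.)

T3

T9 ∨ T3 = T6
T9 ∨ T3 = T6
T6 ∧ T6 = T6
T0 ∨ T3 = T0
T10 ∧ T2 = T10
T0 ∨ T10 = T0
T6 ∧ T0 = T3
T3 ∧ T6 = T3
T9 ∧ T3 = T1
T3 ∧ T1 = T1
T3 ∧ T10 = T1
T6 ∧ T1 = T1
T1 ∨ T1 = T1
T3 ∨ T1 = T3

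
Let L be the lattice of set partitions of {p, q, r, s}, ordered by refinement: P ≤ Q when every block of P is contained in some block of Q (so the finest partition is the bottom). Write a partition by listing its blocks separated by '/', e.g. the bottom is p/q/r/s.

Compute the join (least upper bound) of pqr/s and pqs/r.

The join of pqr/s and pqs/r merges any blocks that overlap across the partitions, giving pqrs.

pqrs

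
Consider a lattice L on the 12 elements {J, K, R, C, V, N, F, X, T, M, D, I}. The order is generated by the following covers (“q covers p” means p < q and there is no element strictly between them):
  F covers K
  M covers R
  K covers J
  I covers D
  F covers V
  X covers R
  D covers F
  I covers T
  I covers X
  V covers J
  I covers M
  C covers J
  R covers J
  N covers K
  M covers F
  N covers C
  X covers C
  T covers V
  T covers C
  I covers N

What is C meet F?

J

Common lower bounds of {C, F}: J.
The greatest among these is J.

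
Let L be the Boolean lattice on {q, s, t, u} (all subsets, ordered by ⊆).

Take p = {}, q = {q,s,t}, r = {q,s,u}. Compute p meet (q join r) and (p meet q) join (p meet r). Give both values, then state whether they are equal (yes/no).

q join r = {q,s,t,u}, so p meet (q join r) = {} meet {q,s,t,u} = {}.
p meet q = {} and p meet r = {}, so (p meet q) join (p meet r) = {} join {} = {}.
Equal: yes.

{}; {}; yes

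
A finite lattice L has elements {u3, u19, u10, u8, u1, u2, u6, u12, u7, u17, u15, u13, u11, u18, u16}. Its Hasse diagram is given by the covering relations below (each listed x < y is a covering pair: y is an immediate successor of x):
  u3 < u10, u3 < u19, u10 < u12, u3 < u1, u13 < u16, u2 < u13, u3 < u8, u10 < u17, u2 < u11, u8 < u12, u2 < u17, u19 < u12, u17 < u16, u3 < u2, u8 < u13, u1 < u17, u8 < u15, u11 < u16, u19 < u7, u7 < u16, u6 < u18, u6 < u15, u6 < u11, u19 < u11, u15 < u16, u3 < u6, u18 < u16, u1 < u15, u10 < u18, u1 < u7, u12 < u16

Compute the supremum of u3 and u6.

u6

Common upper bounds of {u3, u6}: u11, u15, u16, u18, u6.
The least among these is u6.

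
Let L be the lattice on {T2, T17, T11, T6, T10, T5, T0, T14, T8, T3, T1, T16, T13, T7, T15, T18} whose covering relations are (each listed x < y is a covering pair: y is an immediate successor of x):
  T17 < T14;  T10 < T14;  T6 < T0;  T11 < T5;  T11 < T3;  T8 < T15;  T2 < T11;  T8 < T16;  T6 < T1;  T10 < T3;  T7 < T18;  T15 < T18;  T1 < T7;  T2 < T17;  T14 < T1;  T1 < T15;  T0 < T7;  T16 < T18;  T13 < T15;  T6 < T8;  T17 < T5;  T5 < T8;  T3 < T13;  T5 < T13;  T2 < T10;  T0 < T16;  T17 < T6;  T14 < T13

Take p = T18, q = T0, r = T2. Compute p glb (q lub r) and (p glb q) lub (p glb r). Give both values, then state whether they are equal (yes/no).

T0; T0; yes

q lub r = T0, so p glb (q lub r) = T18 glb T0 = T0.
p glb q = T0 and p glb r = T2, so (p glb q) lub (p glb r) = T0 lub T2 = T0.
Equal: yes.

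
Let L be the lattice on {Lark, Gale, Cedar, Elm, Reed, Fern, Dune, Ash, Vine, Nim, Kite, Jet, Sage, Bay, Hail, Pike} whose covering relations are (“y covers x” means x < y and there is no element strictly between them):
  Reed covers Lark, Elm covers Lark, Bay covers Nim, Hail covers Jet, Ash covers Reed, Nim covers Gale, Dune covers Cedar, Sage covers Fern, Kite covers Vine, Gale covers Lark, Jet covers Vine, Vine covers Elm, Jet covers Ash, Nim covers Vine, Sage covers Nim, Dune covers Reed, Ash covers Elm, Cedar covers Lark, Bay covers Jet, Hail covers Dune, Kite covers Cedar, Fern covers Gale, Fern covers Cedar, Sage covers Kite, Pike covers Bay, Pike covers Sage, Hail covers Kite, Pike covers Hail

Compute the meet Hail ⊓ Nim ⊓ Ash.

Elm

Common lower bounds of {Hail, Nim, Ash}: Elm, Lark.
The greatest among these is Elm.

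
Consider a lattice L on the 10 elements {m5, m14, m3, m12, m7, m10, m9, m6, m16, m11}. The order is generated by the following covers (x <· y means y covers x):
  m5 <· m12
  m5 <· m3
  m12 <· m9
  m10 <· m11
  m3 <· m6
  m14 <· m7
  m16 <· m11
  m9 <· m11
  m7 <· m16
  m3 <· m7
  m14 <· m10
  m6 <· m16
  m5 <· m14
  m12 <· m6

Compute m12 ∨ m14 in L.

m16

m12 ∨ m14 = m16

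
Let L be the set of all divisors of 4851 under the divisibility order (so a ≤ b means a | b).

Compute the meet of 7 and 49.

In the divisibility order, the meet is the greatest common divisor: gcd(7, 49) = 7.

7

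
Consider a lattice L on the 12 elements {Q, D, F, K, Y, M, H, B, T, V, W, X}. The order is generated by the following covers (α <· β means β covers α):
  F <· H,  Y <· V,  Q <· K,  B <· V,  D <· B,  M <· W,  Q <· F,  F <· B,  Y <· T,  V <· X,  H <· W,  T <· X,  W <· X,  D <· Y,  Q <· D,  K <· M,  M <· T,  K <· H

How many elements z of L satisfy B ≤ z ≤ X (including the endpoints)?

3

The interval [B, X] = {B, V, X}, which has 3 elements.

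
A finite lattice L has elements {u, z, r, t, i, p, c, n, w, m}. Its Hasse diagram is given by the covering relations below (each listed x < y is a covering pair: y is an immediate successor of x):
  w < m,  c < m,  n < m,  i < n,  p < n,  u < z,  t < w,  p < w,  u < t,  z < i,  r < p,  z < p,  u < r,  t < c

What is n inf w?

p

Common lower bounds of {n, w}: p, r, u, z.
The greatest among these is p.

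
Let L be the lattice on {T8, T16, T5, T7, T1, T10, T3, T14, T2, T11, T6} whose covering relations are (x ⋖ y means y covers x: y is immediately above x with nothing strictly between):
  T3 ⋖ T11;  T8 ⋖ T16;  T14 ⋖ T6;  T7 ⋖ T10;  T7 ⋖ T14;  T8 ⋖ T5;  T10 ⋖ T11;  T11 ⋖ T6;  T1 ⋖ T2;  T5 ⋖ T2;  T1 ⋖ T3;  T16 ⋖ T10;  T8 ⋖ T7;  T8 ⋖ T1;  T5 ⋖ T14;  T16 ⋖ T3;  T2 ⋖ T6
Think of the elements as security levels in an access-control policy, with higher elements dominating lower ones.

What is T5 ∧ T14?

Common lower bounds of {T5, T14}: T5, T8.
The greatest among these is T5.

T5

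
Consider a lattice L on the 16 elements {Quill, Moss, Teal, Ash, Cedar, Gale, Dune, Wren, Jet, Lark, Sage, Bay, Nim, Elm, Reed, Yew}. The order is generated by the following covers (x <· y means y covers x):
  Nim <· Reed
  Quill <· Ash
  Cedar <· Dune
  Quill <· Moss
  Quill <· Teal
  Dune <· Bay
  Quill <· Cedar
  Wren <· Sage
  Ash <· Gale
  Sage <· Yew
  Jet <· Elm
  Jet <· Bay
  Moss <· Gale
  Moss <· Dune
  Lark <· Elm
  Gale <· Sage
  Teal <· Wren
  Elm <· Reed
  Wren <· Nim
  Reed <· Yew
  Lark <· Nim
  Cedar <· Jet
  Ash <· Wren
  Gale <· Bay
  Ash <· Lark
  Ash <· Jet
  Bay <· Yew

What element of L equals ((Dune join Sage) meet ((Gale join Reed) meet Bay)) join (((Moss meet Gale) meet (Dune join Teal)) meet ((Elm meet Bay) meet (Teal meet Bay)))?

Bay

Dune ∨ Sage = Yew
Gale ∨ Reed = Yew
Yew ∧ Bay = Bay
Yew ∧ Bay = Bay
Moss ∧ Gale = Moss
Dune ∨ Teal = Yew
Moss ∧ Yew = Moss
Elm ∧ Bay = Jet
Teal ∧ Bay = Quill
Jet ∧ Quill = Quill
Moss ∧ Quill = Quill
Bay ∨ Quill = Bay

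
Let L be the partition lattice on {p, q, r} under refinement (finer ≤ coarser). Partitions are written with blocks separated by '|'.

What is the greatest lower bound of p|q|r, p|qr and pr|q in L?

p|q|r

Common lower bounds of {p|q|r, p|qr, pr|q}: p|q|r.
The greatest among these is p|q|r.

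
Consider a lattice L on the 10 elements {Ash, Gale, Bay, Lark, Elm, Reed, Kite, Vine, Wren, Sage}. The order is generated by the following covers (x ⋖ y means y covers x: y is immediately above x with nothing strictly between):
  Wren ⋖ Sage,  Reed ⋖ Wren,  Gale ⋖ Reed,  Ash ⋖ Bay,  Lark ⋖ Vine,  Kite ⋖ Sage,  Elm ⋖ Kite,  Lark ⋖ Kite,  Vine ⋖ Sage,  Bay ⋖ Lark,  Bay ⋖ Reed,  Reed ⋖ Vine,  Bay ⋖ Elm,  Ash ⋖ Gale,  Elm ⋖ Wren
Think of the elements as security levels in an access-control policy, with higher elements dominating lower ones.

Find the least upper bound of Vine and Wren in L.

Common upper bounds of {Vine, Wren}: Sage.
The least among these is Sage.

Sage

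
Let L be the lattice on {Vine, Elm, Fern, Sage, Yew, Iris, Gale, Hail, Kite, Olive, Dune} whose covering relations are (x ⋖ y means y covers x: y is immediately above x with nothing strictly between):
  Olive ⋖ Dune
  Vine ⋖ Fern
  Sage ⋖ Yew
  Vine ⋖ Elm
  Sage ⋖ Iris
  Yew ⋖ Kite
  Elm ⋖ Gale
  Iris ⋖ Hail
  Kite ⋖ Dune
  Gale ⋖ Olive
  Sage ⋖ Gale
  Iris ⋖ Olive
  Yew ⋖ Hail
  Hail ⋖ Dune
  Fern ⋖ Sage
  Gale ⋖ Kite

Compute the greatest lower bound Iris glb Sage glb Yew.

Sage

Common lower bounds of {Iris, Sage, Yew}: Fern, Sage, Vine.
The greatest among these is Sage.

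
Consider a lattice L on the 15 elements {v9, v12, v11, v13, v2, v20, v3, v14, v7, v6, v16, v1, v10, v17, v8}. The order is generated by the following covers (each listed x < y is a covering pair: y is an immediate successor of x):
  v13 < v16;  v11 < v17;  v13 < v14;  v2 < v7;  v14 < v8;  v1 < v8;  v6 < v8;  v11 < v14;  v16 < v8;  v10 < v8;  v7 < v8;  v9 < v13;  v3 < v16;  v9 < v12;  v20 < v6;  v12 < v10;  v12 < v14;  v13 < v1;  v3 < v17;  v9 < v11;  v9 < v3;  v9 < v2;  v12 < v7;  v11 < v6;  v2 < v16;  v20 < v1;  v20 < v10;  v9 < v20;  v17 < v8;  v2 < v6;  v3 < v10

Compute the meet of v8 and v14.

Common lower bounds of {v8, v14}: v11, v12, v13, v14, v9.
The greatest among these is v14.

v14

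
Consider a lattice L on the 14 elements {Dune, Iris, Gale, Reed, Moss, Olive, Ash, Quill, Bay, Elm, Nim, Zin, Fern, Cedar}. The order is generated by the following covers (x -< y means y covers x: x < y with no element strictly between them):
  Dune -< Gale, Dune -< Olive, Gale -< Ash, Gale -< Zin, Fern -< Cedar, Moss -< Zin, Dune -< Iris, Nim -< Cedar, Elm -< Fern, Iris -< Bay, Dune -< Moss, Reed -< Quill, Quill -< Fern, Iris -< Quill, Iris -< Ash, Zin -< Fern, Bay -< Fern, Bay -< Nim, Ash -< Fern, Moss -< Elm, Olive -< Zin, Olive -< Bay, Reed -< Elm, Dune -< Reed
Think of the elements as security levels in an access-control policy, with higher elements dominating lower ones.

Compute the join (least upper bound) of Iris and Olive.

Common upper bounds of {Iris, Olive}: Bay, Cedar, Fern, Nim.
The least among these is Bay.

Bay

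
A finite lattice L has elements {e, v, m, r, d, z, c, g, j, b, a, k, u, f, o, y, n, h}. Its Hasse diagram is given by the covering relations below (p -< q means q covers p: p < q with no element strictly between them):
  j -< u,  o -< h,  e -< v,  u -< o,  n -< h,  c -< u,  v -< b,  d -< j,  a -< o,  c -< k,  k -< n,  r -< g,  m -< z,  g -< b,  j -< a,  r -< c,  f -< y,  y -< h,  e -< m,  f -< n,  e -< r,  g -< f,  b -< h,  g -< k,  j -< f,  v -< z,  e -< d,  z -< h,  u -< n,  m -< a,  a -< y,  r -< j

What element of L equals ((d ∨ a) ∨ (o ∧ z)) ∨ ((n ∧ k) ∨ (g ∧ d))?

d ∨ a = a
o ∧ z = m
a ∨ m = a
n ∧ k = k
g ∧ d = e
k ∨ e = k
a ∨ k = h

h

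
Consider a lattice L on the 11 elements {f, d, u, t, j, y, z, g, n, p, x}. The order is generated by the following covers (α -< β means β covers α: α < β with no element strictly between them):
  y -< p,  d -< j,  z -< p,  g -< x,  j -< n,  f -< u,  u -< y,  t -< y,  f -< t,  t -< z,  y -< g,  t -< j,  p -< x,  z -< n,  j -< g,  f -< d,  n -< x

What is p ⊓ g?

y

Common lower bounds of {p, g}: f, t, u, y.
The greatest among these is y.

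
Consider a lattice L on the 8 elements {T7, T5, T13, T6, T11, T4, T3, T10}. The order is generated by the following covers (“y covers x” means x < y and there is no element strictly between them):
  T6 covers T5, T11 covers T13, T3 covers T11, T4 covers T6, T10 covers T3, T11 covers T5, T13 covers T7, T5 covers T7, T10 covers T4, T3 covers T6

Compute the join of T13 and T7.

Common upper bounds of {T13, T7}: T10, T11, T13, T3.
The least among these is T13.

T13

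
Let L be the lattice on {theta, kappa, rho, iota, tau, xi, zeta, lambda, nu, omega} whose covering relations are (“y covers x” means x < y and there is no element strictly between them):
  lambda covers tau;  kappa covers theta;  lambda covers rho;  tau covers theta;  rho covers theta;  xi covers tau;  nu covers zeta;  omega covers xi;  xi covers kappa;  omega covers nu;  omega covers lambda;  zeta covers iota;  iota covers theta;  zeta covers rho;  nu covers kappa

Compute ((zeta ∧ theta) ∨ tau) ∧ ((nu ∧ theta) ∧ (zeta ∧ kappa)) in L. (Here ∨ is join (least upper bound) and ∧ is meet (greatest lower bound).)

theta

zeta ∧ theta = theta
theta ∨ tau = tau
nu ∧ theta = theta
zeta ∧ kappa = theta
theta ∧ theta = theta
tau ∧ theta = theta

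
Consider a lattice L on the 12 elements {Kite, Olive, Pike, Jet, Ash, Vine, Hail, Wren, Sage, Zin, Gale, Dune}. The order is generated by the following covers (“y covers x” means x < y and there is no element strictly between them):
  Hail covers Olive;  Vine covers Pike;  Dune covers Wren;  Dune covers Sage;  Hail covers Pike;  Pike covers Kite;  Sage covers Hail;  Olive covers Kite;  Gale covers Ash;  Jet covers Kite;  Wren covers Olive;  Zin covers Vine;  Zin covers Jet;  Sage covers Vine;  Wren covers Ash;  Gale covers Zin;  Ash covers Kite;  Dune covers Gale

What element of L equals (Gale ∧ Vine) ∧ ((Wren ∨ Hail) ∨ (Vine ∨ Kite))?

Gale ∧ Vine = Vine
Wren ∨ Hail = Dune
Vine ∨ Kite = Vine
Dune ∨ Vine = Dune
Vine ∧ Dune = Vine

Vine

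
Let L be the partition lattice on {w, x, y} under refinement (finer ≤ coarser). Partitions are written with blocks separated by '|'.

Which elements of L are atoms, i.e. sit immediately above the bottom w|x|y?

wx|y, wy|x, w|xy

The atoms are exactly the elements that cover w|x|y: wx|y, wy|x, w|xy.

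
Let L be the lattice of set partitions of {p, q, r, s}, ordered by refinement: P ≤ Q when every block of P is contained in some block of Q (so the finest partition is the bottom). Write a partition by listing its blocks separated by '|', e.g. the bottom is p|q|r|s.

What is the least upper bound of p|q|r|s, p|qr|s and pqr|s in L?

pqr|s

Common upper bounds of {p|q|r|s, p|qr|s, pqr|s}: pqrs, pqr|s.
The least among these is pqr|s.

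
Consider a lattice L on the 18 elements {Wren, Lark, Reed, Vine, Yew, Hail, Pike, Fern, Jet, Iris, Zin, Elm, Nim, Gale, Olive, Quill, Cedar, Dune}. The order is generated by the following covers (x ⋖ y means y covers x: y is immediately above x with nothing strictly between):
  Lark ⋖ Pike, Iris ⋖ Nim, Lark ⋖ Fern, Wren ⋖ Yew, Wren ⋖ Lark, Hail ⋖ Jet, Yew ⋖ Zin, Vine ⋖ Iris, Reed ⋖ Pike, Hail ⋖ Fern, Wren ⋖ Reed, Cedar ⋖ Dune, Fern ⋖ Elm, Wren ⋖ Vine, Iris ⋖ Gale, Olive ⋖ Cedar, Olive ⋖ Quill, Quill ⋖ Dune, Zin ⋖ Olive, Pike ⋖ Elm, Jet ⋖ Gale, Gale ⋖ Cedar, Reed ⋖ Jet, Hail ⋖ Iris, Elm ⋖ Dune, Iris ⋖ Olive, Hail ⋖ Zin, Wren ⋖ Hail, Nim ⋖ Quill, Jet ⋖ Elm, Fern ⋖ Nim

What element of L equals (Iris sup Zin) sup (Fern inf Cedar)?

Olive

Iris ∨ Zin = Olive
Fern ∧ Cedar = Hail
Olive ∨ Hail = Olive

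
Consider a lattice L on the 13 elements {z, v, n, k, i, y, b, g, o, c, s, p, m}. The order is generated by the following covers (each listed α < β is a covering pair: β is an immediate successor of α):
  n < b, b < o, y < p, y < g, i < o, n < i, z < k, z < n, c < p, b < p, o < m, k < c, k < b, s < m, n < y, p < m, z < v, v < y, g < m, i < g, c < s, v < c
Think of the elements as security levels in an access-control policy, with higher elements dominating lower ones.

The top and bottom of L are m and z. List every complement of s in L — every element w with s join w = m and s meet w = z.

Need w with s ∨ w = m and s ∧ w = z.
Checking each element gives: i, n.

i, n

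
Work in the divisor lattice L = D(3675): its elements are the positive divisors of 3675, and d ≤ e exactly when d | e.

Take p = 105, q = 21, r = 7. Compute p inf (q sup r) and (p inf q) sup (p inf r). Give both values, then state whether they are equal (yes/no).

q sup r = 21, so p inf (q sup r) = 105 inf 21 = 21.
p inf q = 21 and p inf r = 7, so (p inf q) sup (p inf r) = 21 sup 7 = 21.
Equal: yes.

21; 21; yes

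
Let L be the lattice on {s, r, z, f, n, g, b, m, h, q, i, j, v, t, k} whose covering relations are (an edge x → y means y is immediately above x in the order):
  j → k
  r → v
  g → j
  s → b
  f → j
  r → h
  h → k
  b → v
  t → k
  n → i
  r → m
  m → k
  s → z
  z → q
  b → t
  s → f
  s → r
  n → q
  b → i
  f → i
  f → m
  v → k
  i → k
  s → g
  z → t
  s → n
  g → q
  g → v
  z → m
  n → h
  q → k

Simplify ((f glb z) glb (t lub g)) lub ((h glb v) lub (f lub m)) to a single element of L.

m

f ∧ z = s
t ∨ g = k
s ∧ k = s
h ∧ v = r
f ∨ m = m
r ∨ m = m
s ∨ m = m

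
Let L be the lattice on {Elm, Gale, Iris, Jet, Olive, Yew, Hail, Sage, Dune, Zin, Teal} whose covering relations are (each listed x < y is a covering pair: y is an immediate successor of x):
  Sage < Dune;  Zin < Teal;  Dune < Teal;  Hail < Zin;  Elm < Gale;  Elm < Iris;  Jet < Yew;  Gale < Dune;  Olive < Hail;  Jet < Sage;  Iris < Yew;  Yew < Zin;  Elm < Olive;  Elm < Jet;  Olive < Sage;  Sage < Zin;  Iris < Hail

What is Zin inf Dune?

Common lower bounds of {Zin, Dune}: Elm, Jet, Olive, Sage.
The greatest among these is Sage.

Sage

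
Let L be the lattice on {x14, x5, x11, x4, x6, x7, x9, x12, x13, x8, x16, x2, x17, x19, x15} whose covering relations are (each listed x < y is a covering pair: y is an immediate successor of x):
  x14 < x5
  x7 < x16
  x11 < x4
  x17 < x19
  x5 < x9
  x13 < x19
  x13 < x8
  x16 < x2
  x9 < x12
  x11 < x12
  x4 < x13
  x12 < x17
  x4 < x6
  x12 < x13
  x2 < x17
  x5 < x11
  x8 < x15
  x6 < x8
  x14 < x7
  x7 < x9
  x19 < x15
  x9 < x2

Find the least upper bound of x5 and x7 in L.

Common upper bounds of {x5, x7}: x12, x13, x15, x17, x19, x2, x8, x9.
The least among these is x9.

x9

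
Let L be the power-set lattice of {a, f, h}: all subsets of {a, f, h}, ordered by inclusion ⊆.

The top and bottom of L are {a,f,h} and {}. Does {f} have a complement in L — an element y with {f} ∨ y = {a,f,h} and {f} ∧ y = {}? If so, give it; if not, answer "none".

Need y with {f} ∨ y = {a,f,h} and {f} ∧ y = {}.
Checking each element gives: {a,h}.

{a,h}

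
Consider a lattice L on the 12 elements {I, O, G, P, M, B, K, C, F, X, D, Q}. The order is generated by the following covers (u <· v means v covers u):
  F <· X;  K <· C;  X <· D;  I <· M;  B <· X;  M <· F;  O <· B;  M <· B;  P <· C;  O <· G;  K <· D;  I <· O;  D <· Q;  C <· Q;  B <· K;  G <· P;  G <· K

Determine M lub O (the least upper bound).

Common upper bounds of {M, O}: B, C, D, K, Q, X.
The least among these is B.

B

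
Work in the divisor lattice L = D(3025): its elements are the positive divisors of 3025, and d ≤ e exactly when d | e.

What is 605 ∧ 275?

55

Common lower bounds of {605, 275}: 1, 11, 5, 55.
The greatest among these is 55.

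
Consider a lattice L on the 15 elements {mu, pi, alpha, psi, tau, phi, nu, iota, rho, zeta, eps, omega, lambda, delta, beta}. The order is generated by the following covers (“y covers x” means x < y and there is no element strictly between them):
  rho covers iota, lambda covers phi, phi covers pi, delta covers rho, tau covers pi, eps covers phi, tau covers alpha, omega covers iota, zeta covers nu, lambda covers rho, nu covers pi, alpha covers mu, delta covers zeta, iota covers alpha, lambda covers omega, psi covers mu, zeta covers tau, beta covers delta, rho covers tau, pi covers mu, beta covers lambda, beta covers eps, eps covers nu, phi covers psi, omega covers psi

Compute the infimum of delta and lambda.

rho

Common lower bounds of {delta, lambda}: alpha, iota, mu, pi, rho, tau.
The greatest among these is rho.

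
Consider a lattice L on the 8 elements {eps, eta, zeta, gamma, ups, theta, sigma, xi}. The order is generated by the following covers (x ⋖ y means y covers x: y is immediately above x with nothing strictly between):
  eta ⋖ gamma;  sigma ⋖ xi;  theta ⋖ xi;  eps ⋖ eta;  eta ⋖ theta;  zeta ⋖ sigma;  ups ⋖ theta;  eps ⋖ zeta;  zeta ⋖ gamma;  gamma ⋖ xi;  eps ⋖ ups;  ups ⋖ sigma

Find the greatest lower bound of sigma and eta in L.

Common lower bounds of {sigma, eta}: eps.
The greatest among these is eps.

eps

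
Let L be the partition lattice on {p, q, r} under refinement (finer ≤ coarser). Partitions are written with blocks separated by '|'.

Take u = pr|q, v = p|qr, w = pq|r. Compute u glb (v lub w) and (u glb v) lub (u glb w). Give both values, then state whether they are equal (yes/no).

pr|q; p|q|r; no

v lub w = pqr, so u glb (v lub w) = pr|q glb pqr = pr|q.
u glb v = p|q|r and u glb w = p|q|r, so (u glb v) lub (u glb w) = p|q|r lub p|q|r = p|q|r.
Equal: no.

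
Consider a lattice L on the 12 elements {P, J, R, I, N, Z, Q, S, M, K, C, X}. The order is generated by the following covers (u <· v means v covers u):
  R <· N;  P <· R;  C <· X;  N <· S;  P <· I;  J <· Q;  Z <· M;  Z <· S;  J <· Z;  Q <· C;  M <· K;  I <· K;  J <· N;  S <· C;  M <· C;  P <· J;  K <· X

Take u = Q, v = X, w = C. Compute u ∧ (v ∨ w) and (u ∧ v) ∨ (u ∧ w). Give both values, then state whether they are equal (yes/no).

Q; Q; yes

v ∨ w = X, so u ∧ (v ∨ w) = Q ∧ X = Q.
u ∧ v = Q and u ∧ w = Q, so (u ∧ v) ∨ (u ∧ w) = Q ∨ Q = Q.
Equal: yes.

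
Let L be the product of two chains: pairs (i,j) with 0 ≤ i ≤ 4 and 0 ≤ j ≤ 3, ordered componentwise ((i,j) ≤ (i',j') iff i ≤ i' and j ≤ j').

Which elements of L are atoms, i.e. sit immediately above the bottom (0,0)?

(0,1), (1,0)

The atoms are exactly the elements that cover (0,0): (0,1), (1,0).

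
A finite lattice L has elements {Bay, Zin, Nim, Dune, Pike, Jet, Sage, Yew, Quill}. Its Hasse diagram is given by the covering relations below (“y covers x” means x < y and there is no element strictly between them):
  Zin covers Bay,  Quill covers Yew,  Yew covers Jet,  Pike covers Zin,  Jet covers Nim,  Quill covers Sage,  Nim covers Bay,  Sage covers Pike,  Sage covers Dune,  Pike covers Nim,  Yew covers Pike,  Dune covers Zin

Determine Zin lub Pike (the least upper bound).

Pike

Common upper bounds of {Zin, Pike}: Pike, Quill, Sage, Yew.
The least among these is Pike.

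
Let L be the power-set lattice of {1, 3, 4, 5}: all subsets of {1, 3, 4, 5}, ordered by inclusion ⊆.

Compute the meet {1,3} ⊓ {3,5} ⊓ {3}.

Under ⊆, meet is intersection: {1,3} ∩ {3,5} ∩ {3} = {3}.

{3}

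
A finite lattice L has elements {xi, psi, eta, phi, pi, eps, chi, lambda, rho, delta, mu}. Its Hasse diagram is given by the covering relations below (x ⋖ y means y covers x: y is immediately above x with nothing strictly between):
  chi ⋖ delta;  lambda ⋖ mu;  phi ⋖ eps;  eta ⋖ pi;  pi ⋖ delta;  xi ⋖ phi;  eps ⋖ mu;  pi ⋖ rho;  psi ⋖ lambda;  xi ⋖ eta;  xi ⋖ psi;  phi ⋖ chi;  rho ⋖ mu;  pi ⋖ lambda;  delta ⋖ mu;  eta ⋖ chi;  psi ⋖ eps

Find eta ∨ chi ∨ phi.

Common upper bounds of {eta, chi, phi}: chi, delta, mu.
The least among these is chi.

chi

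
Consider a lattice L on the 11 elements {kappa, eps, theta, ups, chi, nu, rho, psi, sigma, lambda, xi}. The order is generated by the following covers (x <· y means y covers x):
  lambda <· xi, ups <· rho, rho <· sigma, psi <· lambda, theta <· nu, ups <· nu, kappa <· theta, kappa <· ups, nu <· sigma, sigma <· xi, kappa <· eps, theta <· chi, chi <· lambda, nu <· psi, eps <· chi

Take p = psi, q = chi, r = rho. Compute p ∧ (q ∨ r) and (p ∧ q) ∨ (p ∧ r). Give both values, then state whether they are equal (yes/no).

q ∨ r = xi, so p ∧ (q ∨ r) = psi ∧ xi = psi.
p ∧ q = theta and p ∧ r = ups, so (p ∧ q) ∨ (p ∧ r) = theta ∨ ups = nu.
Equal: no.

psi; nu; no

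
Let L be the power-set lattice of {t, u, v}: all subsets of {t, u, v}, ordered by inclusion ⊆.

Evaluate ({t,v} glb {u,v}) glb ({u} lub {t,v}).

{v}

{t,v} ∧ {u,v} = {v}
{u} ∨ {t,v} = {t,u,v}
{v} ∧ {t,u,v} = {v}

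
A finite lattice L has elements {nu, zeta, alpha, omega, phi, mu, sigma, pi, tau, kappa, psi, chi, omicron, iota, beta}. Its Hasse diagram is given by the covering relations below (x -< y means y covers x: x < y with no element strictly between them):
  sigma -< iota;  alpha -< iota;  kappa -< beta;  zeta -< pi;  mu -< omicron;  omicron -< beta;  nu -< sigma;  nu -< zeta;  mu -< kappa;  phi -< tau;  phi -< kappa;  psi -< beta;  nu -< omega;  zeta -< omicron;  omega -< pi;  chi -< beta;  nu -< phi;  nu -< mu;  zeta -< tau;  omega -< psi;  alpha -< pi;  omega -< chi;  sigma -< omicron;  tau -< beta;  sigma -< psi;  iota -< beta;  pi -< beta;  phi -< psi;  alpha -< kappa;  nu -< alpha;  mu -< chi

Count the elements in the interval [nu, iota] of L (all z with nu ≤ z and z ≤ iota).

The interval [nu, iota] = {alpha, iota, nu, sigma}, which has 4 elements.

4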